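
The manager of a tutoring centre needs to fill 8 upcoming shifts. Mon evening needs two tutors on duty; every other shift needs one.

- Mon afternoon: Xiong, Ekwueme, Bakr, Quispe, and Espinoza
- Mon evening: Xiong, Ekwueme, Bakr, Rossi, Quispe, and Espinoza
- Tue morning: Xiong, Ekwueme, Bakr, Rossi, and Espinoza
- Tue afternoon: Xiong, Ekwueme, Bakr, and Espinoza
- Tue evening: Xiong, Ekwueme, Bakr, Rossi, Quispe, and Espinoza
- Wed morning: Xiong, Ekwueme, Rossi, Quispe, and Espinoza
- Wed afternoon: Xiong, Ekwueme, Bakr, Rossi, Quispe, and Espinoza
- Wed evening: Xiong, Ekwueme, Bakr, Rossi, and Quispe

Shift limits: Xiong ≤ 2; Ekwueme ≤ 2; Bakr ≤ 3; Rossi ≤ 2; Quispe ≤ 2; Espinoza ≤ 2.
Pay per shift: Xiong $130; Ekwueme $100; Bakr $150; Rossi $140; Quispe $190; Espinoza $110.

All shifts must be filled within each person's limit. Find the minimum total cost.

Picking the cheapest available tutor for each shift independently would cost $910, but that ignores the shift limits.
An optimal schedule: Mon afternoon→Ekwueme, Mon evening→Rossi+Bakr, Tue morning→Espinoza, Tue afternoon→Ekwueme, Tue evening→Xiong, Wed morning→Espinoza, Wed afternoon→Rossi, Wed evening→Xiong.
Total: 100 + 140 + 150 + 110 + 100 + 130 + 110 + 140 + 130 = $1110.

$1110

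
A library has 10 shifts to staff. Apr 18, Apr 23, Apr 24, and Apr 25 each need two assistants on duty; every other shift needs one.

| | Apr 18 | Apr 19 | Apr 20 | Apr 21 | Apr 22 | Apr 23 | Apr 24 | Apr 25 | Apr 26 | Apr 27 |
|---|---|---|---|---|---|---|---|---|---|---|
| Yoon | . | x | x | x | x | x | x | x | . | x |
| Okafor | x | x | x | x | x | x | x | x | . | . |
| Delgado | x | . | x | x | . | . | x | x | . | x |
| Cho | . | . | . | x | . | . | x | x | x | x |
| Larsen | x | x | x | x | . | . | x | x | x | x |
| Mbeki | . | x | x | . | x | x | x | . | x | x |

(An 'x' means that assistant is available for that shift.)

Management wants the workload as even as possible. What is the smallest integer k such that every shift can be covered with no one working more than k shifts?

3

With 6 assistants and 14 worker-slots to fill, someone must work at least ⌈14/6⌉ = 3 shifts, so k ≥ 3.
k = 3 works: Apr 18→Okafor+Delgado, Apr 19→Yoon, Apr 20→Okafor, Apr 21→Delgado, Apr 22→Yoon, Apr 23→Yoon+Okafor, Apr 24→Cho+Larsen, Apr 25→Cho+Larsen, Apr 26→Cho, Apr 27→Delgado.
Loads: Yoon 3, Okafor 3, Delgado 3, Cho 3, Larsen 2, Mbeki 0 — all ≤ 3.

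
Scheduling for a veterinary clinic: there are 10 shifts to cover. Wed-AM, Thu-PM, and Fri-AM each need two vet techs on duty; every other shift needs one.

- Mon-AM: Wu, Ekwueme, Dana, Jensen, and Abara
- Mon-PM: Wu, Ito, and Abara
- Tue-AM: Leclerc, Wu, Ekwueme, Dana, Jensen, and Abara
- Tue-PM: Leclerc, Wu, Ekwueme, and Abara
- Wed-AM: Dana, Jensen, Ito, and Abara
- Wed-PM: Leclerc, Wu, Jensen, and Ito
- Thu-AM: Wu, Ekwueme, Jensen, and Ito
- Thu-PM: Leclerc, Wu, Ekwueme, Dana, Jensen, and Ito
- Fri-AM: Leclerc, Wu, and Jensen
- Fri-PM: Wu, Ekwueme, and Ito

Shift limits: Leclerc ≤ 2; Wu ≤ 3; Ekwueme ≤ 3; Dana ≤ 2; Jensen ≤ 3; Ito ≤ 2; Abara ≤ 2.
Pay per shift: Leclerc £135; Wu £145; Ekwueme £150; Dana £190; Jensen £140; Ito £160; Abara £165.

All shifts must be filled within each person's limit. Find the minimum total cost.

Picking the cheapest available vet tech for each shift independently would cost £1825, but that ignores the shift limits.
An optimal schedule: Mon-AM→Ekwueme, Mon-PM→Wu, Tue-AM→Ekwueme, Tue-PM→Leclerc, Wed-AM→Jensen+Ito, Wed-PM→Jensen, Thu-AM→Wu, Thu-PM→Ekwueme+Ito, Fri-AM→Leclerc+Jensen, Fri-PM→Wu.
Total: 150 + 145 + 150 + 135 + 140 + 160 + 140 + 145 + 150 + 160 + 135 + 140 + 145 = £1895.

£1895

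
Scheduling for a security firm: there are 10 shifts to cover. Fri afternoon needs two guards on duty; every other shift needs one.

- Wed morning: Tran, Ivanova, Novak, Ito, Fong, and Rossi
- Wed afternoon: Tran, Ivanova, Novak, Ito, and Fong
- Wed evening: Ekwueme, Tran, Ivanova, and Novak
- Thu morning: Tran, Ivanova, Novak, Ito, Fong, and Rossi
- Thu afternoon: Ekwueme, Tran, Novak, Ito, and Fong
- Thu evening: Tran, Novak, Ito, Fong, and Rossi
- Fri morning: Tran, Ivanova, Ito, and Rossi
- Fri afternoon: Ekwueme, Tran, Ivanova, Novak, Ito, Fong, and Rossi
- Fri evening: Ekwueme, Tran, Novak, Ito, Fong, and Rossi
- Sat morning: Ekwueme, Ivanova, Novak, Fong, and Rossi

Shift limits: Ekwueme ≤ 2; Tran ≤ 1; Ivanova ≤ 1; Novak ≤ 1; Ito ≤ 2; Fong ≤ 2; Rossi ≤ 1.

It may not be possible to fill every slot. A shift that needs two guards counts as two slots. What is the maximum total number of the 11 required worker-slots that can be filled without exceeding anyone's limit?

Total capacity across all guards is 2+1+1+1+2+2+1 = 10, and 11 slots are needed, so at most 10 can be filled.
An assignment achieving 10: Wed morning→Ito, Wed afternoon→Ivanova, Wed evening→Ekwueme, Thu morning→Ito, Thu afternoon→Ekwueme, Thu evening→Novak, Fri morning→Tran, Fri afternoon→Rossi, Fri evening→Fong, Sat morning→Fong.
Loads: Ekwueme 2/2, Tran 1/1, Ivanova 1/1, Novak 1/1, Ito 2/2, Fong 2/2, Rossi 1/1.

10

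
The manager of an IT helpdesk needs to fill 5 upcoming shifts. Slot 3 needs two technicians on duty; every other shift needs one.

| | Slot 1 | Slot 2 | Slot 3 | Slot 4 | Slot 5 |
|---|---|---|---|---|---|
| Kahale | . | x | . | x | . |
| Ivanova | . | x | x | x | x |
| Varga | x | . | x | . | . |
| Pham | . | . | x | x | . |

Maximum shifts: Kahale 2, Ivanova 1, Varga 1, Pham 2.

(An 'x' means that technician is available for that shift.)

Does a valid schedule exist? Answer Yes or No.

No

Total capacity is 6 and 6 slots are needed, so capacity alone doesn't rule it out.
Shifts {Slot 1, Slot 3, Slot 5} need 4 worker-slots in total, but the technicians available for any of those shifts (Ivanova, Varga, and Pham) can supply at most 3 among them. So no valid schedule exists.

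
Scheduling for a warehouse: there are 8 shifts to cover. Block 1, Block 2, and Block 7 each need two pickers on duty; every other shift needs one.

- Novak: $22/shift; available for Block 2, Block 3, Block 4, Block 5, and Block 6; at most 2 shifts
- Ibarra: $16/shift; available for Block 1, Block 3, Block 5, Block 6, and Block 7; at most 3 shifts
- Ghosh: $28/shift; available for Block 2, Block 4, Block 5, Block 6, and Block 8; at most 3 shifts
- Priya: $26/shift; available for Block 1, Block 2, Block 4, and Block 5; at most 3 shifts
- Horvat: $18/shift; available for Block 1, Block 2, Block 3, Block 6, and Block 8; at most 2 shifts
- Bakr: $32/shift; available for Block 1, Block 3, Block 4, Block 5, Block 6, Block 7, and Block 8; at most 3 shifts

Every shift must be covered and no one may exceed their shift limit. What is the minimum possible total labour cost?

Block 7 can only be covered by Ibarra and Bakr, so that assignment is forced.
Picking the cheapest available picker for each shift independently would cost $210, but that ignores the shift limits.
An optimal schedule: Block 1→Horvat+Priya, Block 2→Novak+Priya, Block 3→Ibarra, Block 4→Novak, Block 5→Priya, Block 6→Ibarra, Block 7→Ibarra+Bakr, Block 8→Horvat.
Total: 18 + 26 + 22 + 26 + 16 + 22 + 26 + 16 + 16 + 32 + 18 = $238.

$238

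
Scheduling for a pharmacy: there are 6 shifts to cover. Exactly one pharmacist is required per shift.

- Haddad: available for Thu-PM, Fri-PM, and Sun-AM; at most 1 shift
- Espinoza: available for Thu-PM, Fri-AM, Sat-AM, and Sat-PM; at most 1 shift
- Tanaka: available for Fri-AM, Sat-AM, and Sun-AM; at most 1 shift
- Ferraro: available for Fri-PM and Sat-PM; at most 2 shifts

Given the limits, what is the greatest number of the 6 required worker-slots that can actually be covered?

Total capacity across all pharmacists is 1+1+1+2 = 5, and 6 slots are needed, so at most 5 can be filled.
An assignment achieving 5: Thu-PM→Haddad, Fri-AM→Espinoza, Fri-PM→Ferraro, Sat-AM→Tanaka, Sat-PM→Ferraro.
Loads: Haddad 1/1, Espinoza 1/1, Tanaka 1/1, Ferraro 2/2.

5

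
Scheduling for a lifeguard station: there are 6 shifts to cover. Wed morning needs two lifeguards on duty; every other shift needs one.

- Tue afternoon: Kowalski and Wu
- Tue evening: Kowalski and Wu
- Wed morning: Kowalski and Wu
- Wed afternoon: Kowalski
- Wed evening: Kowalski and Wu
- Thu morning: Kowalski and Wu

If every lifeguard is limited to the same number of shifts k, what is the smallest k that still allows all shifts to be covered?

With 2 lifeguards and 7 worker-slots to fill, someone must work at least ⌈7/2⌉ = 4 shifts, so k ≥ 4.
k = 4 works: Tue afternoon→Kowalski, Tue evening→Kowalski, Wed morning→Kowalski+Wu, Wed afternoon→Kowalski, Wed evening→Wu, Thu morning→Wu.
Loads: Kowalski 4, Wu 3 — all ≤ 4.

4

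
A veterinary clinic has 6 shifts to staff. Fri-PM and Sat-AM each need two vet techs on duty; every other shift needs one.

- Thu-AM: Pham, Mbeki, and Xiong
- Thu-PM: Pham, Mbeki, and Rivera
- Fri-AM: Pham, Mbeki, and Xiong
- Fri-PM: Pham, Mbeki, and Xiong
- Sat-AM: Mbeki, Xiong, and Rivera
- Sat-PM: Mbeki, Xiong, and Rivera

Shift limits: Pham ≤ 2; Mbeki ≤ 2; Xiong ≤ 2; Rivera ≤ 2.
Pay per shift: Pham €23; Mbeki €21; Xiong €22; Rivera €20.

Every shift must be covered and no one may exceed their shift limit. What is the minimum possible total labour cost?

€172

Picking the cheapest available vet tech for each shift independently would cost €166, but that ignores the shift limits.
An optimal schedule: Thu-AM→Pham, Thu-PM→Pham, Fri-AM→Mbeki, Fri-PM→Mbeki+Xiong, Sat-AM→Xiong+Rivera, Sat-PM→Rivera.
Total: 23 + 23 + 21 + 21 + 22 + 22 + 20 + 20 = €172.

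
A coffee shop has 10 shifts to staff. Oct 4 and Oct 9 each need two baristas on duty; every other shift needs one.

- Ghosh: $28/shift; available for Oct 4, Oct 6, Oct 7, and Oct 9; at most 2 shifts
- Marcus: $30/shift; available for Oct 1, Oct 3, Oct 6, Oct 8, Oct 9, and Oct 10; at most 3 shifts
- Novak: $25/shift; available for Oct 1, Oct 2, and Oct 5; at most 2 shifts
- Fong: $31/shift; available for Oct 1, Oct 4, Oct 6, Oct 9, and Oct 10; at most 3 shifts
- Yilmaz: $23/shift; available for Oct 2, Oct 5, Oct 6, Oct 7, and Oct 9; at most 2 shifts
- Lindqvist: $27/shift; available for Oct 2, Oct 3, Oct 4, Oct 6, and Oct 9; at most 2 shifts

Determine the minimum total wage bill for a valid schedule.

$327

Oct 8 can only be covered by Marcus, so that assignment is forced.
Picking the cheapest available barista for each shift independently would cost $309, but that ignores the shift limits.
An optimal schedule: Oct 1→Novak, Oct 2→Novak, Oct 3→Lindqvist, Oct 4→Lindqvist+Ghosh, Oct 5→Yilmaz, Oct 6→Ghosh, Oct 7→Yilmaz, Oct 8→Marcus, Oct 9→Marcus+Fong, Oct 10→Marcus.
Total: 25 + 25 + 27 + 27 + 28 + 23 + 28 + 23 + 30 + 30 + 31 + 30 = $327.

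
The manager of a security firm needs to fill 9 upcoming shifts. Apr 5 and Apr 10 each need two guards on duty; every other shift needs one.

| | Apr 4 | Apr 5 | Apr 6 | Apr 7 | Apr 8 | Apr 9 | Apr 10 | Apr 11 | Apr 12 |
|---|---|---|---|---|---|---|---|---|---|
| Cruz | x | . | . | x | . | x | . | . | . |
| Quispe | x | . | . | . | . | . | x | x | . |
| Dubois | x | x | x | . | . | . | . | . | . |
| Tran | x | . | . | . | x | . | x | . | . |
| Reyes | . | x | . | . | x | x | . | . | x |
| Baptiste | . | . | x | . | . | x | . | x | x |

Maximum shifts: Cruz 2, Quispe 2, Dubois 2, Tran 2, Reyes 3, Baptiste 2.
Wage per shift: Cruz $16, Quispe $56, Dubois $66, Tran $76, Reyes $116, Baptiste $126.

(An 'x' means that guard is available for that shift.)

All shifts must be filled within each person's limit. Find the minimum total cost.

$776

Apr 5 can only be covered by Dubois and Reyes, so that assignment is forced.
Apr 7 can only be covered by Cruz, so that assignment is forced.
Apr 10 can only be covered by Quispe and Tran, so that assignment is forced.
Picking the cheapest available guard for each shift independently would cost $676, but that ignores the shift limits.
An optimal schedule: Apr 4→Cruz, Apr 5→Dubois+Reyes, Apr 6→Dubois, Apr 7→Cruz, Apr 8→Tran, Apr 9→Reyes, Apr 10→Quispe+Tran, Apr 11→Quispe, Apr 12→Reyes.
Total: 16 + 66 + 116 + 66 + 16 + 76 + 116 + 56 + 76 + 56 + 116 = $776.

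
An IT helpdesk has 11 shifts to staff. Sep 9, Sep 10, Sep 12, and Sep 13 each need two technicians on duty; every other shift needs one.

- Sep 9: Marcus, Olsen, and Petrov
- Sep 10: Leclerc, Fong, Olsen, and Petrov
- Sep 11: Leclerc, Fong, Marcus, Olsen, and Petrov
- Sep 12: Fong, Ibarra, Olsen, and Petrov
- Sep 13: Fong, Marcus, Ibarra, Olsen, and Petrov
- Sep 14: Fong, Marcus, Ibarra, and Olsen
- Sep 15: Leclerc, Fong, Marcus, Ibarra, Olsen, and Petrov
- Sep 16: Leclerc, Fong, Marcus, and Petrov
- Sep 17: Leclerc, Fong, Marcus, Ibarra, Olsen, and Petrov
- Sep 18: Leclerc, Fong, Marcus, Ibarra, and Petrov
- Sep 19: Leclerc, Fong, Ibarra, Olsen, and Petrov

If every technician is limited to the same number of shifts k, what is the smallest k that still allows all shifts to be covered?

With 6 technicians and 15 worker-slots to fill, someone must work at least ⌈15/6⌉ = 3 shifts, so k ≥ 3.
k = 3 works: Sep 9→Marcus+Olsen, Sep 10→Fong+Olsen, Sep 11→Leclerc, Sep 12→Ibarra+Olsen, Sep 13→Ibarra+Petrov, Sep 14→Fong, Sep 15→Marcus, Sep 16→Leclerc, Sep 17→Marcus, Sep 18→Leclerc, Sep 19→Fong.
Loads: Leclerc 3, Fong 3, Marcus 3, Ibarra 2, Olsen 3, Petrov 1 — all ≤ 3.

3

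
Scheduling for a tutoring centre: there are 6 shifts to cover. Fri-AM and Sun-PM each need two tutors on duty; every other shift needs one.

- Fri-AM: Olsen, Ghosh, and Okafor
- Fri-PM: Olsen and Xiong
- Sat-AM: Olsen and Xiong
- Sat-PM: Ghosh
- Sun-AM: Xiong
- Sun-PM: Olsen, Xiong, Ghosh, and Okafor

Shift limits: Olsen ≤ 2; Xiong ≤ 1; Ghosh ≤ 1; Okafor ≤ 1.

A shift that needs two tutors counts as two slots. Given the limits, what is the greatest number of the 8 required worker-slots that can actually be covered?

5

Total capacity across all tutors is 2+1+1+1 = 5, and 8 slots are needed, so at most 5 can be filled.
An assignment achieving 5: Fri-AM→Okafor, Fri-PM→Olsen, Sat-AM→Olsen, Sat-PM→Ghosh, Sun-AM→Xiong.
Loads: Olsen 2/2, Xiong 1/1, Ghosh 1/1, Okafor 1/1.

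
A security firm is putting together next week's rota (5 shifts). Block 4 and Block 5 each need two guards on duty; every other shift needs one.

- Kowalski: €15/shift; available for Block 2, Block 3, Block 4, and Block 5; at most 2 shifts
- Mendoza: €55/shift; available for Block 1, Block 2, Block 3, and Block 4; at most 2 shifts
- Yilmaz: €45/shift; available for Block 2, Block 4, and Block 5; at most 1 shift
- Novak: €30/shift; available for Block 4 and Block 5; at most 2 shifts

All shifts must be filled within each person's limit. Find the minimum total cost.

Block 1 can only be covered by Mendoza, so that assignment is forced.
Picking the cheapest available guard for each shift independently would cost €175, but that ignores the shift limits.
An optimal schedule: Block 1→Mendoza, Block 2→Kowalski, Block 3→Kowalski, Block 4→Mendoza+Novak, Block 5→Yilmaz+Novak.
Total: 55 + 15 + 15 + 55 + 30 + 45 + 30 = €245.

€245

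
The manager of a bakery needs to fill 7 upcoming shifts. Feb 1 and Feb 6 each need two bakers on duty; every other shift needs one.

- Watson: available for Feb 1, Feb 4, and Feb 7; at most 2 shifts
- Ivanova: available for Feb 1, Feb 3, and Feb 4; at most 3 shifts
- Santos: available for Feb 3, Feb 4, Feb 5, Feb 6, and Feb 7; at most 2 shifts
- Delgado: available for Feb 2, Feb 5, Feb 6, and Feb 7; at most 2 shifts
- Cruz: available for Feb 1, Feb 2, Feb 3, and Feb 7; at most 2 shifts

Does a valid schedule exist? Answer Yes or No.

Yes

Feb 6 can only be covered by Santos and Delgado, so that assignment is forced.
One valid schedule: Feb 1→Watson+Ivanova, Feb 2→Delgado, Feb 3→Ivanova, Feb 4→Watson, Feb 5→Santos, Feb 6→Santos+Delgado, Feb 7→Cruz.
Loads: Watson 2/2, Ivanova 2/3, Santos 2/2, Delgado 2/2, Cruz 1/2 — all within limits.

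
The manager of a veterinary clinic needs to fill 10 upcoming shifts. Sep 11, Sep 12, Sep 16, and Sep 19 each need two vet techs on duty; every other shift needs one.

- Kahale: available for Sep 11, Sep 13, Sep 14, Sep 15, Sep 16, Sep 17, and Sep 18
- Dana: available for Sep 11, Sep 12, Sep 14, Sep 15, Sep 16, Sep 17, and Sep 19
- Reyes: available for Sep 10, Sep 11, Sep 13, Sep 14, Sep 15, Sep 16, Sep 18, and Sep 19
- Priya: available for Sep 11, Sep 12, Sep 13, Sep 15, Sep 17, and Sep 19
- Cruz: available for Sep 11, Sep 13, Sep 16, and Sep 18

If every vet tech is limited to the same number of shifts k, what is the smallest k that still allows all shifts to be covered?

With 5 vet techs and 14 worker-slots to fill, someone must work at least ⌈14/5⌉ = 3 shifts, so k ≥ 3.
k = 3 works: Sep 10→Reyes, Sep 11→Priya+Cruz, Sep 12→Dana+Priya, Sep 13→Reyes, Sep 14→Kahale, Sep 15→Priya, Sep 16→Dana+Cruz, Sep 17→Kahale, Sep 18→Kahale, Sep 19→Dana+Reyes.
Loads: Kahale 3, Dana 3, Reyes 3, Priya 3, Cruz 2 — all ≤ 3.

3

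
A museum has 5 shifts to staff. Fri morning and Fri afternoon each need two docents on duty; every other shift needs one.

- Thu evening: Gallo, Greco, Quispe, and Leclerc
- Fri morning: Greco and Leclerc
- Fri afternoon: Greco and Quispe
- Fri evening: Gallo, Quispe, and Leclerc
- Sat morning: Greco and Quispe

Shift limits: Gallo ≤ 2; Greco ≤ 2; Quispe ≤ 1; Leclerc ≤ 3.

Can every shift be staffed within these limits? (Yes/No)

Total capacity is 8 and 7 slots are needed, so capacity alone doesn't rule it out.
Shifts {Fri morning, Fri afternoon, Sat morning} need 5 worker-slots in total, but the docents available for any of those shifts (Greco, Quispe, and Leclerc) can supply at most 4 among them. So no valid schedule exists.

No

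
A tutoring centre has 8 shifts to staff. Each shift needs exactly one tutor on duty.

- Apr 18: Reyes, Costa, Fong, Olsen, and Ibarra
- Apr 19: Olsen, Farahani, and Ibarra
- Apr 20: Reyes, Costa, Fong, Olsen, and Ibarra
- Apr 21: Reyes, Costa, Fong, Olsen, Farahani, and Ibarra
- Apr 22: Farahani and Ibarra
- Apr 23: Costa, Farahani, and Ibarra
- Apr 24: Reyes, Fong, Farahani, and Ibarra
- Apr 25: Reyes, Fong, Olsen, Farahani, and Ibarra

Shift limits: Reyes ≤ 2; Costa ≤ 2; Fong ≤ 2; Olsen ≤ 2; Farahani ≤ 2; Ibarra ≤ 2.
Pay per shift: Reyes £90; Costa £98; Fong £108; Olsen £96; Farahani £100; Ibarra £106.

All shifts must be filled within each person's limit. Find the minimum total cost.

£768

Picking the cheapest available tutor for each shift independently would cost £744, but that ignores the shift limits.
An optimal schedule: Apr 18→Reyes, Apr 19→Olsen, Apr 20→Olsen, Apr 21→Costa, Apr 22→Farahani, Apr 23→Costa, Apr 24→Reyes, Apr 25→Farahani.
Total: 90 + 96 + 96 + 98 + 100 + 98 + 90 + 100 = £768.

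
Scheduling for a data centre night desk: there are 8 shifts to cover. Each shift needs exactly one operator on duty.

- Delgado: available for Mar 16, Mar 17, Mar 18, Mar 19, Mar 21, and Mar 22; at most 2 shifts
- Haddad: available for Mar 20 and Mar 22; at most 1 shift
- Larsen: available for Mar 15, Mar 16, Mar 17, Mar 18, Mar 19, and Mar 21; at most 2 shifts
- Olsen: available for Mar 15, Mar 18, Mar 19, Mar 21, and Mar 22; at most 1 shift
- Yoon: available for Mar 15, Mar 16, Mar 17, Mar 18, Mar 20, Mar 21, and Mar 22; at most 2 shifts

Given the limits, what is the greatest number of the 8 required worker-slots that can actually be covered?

8

Total capacity across all operators is 2+1+2+1+2 = 8, and 8 slots are needed, so at most 8 can be filled.
An assignment achieving 8: Mar 15→Larsen, Mar 16→Delgado, Mar 17→Delgado, Mar 18→Olsen, Mar 19→Larsen, Mar 20→Haddad, Mar 21→Yoon, Mar 22→Yoon.
Loads: Delgado 2/2, Haddad 1/1, Larsen 2/2, Olsen 1/1, Yoon 2/2.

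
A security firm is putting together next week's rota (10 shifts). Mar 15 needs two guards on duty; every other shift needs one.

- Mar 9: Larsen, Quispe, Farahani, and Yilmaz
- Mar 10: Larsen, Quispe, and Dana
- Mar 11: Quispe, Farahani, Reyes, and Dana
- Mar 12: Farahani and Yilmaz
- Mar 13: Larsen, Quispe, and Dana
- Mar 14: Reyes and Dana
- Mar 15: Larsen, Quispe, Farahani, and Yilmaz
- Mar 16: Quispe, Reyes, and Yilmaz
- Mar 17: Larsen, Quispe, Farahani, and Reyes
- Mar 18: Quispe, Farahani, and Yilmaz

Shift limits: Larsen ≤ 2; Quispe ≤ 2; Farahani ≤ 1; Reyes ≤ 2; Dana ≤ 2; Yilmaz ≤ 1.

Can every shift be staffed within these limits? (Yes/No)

Total capacity is 2+2+1+2+2+1 = 10 but 11 worker-slots are needed — infeasible.

No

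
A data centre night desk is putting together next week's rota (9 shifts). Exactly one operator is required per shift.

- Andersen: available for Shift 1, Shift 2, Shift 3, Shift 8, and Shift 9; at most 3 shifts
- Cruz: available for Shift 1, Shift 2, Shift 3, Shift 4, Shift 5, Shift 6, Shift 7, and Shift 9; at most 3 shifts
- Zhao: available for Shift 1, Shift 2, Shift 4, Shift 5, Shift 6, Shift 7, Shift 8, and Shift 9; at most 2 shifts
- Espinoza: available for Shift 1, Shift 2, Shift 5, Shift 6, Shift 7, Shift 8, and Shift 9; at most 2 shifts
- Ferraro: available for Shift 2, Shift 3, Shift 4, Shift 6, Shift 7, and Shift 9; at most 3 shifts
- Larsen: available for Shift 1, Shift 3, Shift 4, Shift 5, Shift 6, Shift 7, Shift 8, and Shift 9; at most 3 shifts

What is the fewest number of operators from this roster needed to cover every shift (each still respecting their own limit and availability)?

9 slots to fill and no one can take more than 3, so at least ⌈9/3⌉ = 3 operators are needed.
Andersen, Cruz, and Ferraro alone can cover everything: Shift 1→Andersen, Shift 2→Andersen, Shift 3→Ferraro, Shift 4→Cruz, Shift 5→Cruz, Shift 6→Cruz, Shift 7→Ferraro, Shift 8→Andersen, Shift 9→Ferraro.

3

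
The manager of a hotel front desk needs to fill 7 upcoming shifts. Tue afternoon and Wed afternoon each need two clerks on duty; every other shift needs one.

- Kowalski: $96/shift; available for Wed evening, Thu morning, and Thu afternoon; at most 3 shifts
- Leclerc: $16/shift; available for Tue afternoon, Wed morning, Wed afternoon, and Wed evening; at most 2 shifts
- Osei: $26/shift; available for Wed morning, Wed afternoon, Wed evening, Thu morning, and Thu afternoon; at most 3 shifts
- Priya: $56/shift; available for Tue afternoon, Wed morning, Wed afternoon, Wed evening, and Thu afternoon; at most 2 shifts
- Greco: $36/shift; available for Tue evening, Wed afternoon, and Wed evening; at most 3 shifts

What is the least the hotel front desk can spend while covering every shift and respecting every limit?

Tue afternoon can only be covered by Leclerc and Priya, so that assignment is forced.
Tue evening can only be covered by Greco, so that assignment is forced.
Picking the cheapest available clerk for each shift independently would cost $234, but that ignores the shift limits.
An optimal schedule: Tue afternoon→Leclerc+Priya, Tue evening→Greco, Wed morning→Leclerc, Wed afternoon→Osei+Greco, Wed evening→Greco, Thu morning→Osei, Thu afternoon→Osei.
Total: 16 + 56 + 36 + 16 + 26 + 36 + 36 + 26 + 26 = $274.

$274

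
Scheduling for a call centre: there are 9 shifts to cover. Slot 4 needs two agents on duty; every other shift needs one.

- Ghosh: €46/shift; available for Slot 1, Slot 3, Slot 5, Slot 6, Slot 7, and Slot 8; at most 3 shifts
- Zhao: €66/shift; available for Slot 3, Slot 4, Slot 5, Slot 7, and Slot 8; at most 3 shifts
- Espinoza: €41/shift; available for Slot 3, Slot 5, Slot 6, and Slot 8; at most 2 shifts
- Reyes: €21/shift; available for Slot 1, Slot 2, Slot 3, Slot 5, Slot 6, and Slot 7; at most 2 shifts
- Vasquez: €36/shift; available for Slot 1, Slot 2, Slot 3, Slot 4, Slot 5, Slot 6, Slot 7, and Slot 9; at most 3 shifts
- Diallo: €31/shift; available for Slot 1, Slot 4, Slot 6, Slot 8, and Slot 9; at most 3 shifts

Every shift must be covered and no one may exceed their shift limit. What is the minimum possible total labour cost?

Picking the cheapest available agent for each shift independently would cost €255, but that ignores the shift limits.
An optimal schedule: Slot 1→Reyes, Slot 2→Reyes, Slot 3→Vasquez, Slot 4→Diallo+Vasquez, Slot 5→Espinoza, Slot 6→Espinoza, Slot 7→Vasquez, Slot 8→Diallo, Slot 9→Diallo.
Total: 21 + 21 + 36 + 31 + 36 + 41 + 41 + 36 + 31 + 31 = €325.

€325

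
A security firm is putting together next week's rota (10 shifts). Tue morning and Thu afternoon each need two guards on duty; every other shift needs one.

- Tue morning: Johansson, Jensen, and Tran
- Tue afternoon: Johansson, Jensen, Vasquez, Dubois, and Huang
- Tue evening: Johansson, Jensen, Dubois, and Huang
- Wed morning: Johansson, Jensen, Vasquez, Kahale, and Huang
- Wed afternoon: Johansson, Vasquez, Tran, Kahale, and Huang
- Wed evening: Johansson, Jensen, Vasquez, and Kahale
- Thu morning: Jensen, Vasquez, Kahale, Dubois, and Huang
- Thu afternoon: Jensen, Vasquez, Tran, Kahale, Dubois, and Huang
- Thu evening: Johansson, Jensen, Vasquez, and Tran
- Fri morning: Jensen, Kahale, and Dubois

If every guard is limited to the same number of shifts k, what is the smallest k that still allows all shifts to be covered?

With 7 guards and 12 worker-slots to fill, someone must work at least ⌈12/7⌉ = 2 shifts, so k ≥ 2.
k = 2 works: Tue morning→Johansson+Jensen, Tue afternoon→Dubois, Tue evening→Johansson, Wed morning→Kahale, Wed afternoon→Tran, Wed evening→Vasquez, Thu morning→Kahale, Thu afternoon→Tran+Dubois, Thu evening→Vasquez, Fri morning→Jensen.
Loads: Johansson 2, Jensen 2, Vasquez 2, Tran 2, Kahale 2, Dubois 2, Huang 0 — all ≤ 2.

2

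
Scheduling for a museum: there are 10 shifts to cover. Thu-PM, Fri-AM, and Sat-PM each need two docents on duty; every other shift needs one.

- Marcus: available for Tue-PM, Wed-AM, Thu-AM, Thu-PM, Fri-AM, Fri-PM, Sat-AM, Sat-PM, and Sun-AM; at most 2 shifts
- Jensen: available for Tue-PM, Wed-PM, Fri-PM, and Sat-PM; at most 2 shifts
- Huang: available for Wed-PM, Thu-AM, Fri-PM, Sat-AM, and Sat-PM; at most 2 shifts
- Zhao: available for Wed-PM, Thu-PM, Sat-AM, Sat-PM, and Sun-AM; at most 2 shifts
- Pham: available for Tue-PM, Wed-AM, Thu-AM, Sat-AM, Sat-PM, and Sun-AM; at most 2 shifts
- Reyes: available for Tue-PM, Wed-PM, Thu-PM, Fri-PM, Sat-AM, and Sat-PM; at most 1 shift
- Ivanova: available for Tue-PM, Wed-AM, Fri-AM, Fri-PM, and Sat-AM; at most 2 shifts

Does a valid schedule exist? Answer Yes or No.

Fri-AM can only be covered by Marcus and Ivanova, so that assignment is forced.
One valid schedule: Tue-PM→Jensen, Wed-AM→Marcus, Wed-PM→Jensen, Thu-AM→Huang, Thu-PM→Zhao+Reyes, Fri-AM→Marcus+Ivanova, Fri-PM→Ivanova, Sat-AM→Pham, Sat-PM→Huang+Pham, Sun-AM→Zhao.
Loads: Marcus 2/2, Jensen 2/2, Huang 2/2, Zhao 2/2, Pham 2/2, Reyes 1/1, Ivanova 2/2 — all within limits.

Yes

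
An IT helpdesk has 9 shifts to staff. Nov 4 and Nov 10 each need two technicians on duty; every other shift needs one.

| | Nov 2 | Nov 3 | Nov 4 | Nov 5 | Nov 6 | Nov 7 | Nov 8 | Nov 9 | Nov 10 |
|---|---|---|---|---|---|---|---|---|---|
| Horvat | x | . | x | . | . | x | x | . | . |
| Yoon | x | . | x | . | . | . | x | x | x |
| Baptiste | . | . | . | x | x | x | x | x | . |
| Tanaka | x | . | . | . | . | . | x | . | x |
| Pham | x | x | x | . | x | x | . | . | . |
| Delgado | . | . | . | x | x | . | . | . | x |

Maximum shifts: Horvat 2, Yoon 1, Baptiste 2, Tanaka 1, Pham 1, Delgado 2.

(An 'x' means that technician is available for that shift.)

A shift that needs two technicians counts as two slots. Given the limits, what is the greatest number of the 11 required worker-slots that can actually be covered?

9

Total capacity across all technicians is 2+1+2+1+1+2 = 9, and 11 slots are needed, so at most 9 can be filled.
An assignment achieving 9: Nov 3→Pham, Nov 4→Horvat, Nov 5→Baptiste, Nov 6→Delgado, Nov 7→Horvat, Nov 8→Baptiste, Nov 9→Yoon, Nov 10→Tanaka+Delgado.
Loads: Horvat 2/2, Yoon 1/1, Baptiste 2/2, Tanaka 1/1, Pham 1/1, Delgado 2/2.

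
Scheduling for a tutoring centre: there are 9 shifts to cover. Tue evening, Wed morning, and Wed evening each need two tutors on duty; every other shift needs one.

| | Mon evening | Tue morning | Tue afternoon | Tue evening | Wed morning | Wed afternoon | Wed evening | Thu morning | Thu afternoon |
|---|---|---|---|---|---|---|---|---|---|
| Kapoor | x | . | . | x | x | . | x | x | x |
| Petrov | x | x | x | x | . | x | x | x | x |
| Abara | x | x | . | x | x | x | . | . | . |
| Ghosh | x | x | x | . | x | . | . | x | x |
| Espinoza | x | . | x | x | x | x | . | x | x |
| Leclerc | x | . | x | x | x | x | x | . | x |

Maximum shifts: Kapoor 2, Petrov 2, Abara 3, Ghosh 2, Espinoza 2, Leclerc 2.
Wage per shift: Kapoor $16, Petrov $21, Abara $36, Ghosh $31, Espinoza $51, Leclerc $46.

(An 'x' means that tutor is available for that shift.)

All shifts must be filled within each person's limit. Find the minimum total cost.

Picking the cheapest available tutor for each shift independently would cost $232, but that ignores the shift limits.
An optimal schedule: Mon evening→Abara, Tue morning→Petrov, Tue afternoon→Ghosh, Tue evening→Abara+Leclerc, Wed morning→Leclerc+Espinoza, Wed afternoon→Abara, Wed evening→Kapoor+Petrov, Thu morning→Kapoor, Thu afternoon→Ghosh.
Total: 36 + 21 + 31 + 36 + 46 + 46 + 51 + 36 + 16 + 21 + 16 + 31 = $387.

$387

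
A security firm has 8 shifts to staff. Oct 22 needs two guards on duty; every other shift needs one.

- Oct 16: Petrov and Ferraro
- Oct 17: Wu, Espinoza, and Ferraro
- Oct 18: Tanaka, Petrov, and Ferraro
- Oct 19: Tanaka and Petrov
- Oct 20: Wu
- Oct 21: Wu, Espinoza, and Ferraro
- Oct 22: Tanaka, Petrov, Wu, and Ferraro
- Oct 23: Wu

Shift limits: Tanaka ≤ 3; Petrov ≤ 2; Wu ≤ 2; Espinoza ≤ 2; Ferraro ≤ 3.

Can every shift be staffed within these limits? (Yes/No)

Yes

Oct 20 can only be covered by Wu, so that assignment is forced.
Oct 23 can only be covered by Wu, so that assignment is forced.
One valid schedule: Oct 16→Petrov, Oct 17→Espinoza, Oct 18→Tanaka, Oct 19→Tanaka, Oct 20→Wu, Oct 21→Espinoza, Oct 22→Tanaka+Petrov, Oct 23→Wu.
Loads: Tanaka 3/3, Petrov 2/2, Wu 2/2, Espinoza 2/2, Ferraro 0/3 — all within limits.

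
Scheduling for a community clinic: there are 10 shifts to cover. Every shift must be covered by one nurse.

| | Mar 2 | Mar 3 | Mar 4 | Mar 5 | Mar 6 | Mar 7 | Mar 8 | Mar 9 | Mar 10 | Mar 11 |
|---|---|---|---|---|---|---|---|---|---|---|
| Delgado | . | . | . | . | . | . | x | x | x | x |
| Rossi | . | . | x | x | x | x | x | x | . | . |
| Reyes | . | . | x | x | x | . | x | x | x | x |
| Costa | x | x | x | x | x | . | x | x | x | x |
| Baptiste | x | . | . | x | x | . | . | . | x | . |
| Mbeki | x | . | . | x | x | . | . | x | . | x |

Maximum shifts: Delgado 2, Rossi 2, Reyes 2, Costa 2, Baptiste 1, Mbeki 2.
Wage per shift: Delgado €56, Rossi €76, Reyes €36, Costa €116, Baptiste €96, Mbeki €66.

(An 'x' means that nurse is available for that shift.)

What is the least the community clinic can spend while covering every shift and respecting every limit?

€680

Mar 3 can only be covered by Costa, so that assignment is forced.
Mar 7 can only be covered by Rossi, so that assignment is forced.
Picking the cheapest available nurse for each shift independently would cost €510, but that ignores the shift limits.
An optimal schedule: Mar 2→Mbeki, Mar 3→Costa, Mar 4→Reyes, Mar 5→Mbeki, Mar 6→Baptiste, Mar 7→Rossi, Mar 8→Reyes, Mar 9→Rossi, Mar 10→Delgado, Mar 11→Delgado.
Total: 66 + 116 + 36 + 66 + 96 + 76 + 36 + 76 + 56 + 56 = €680.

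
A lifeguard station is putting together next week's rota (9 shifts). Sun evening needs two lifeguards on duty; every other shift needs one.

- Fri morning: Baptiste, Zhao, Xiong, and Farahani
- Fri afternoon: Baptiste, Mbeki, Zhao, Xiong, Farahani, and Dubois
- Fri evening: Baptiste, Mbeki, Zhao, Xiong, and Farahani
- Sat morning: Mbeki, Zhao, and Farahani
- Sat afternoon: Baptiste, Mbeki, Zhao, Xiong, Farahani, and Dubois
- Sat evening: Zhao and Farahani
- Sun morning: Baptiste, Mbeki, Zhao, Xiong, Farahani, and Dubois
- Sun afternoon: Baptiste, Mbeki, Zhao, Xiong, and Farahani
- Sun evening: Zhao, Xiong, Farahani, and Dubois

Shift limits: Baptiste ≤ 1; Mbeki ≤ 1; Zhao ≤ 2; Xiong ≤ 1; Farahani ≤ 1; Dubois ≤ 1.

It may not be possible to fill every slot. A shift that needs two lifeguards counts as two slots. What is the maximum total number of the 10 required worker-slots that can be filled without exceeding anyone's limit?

Total capacity across all lifeguards is 1+1+2+1+1+1 = 7, and 10 slots are needed, so at most 7 can be filled.
An assignment achieving 7: Fri morning→Baptiste, Fri afternoon→Dubois, Fri evening→Farahani, Sat morning→Mbeki, Sat evening→Zhao, Sun evening→Zhao+Xiong.
Loads: Baptiste 1/1, Mbeki 1/1, Zhao 2/2, Xiong 1/1, Farahani 1/1, Dubois 1/1.

7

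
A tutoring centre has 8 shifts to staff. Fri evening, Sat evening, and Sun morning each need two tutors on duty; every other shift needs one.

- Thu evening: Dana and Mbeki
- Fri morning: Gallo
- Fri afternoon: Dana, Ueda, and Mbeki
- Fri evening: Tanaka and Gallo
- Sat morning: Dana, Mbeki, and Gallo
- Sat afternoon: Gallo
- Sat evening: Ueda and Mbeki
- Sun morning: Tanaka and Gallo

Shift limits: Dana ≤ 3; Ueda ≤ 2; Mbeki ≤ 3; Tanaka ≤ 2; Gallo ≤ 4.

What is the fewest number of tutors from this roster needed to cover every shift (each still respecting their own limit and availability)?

11 slots to fill and no one can take more than 4, so at least ⌈11/4⌉ = 3 tutors are needed.
Any 3 tutors together have capacity at most 4+3+3 = 10 < 11 slots, so 3 can never suffice.
Ueda, Mbeki, Tanaka, and Gallo alone can cover everything: Thu evening→Mbeki, Fri morning→Gallo, Fri afternoon→Ueda, Fri evening→Tanaka+Gallo, Sat morning→Mbeki, Sat afternoon→Gallo, Sat evening→Ueda+Mbeki, Sun morning→Tanaka+Gallo.

4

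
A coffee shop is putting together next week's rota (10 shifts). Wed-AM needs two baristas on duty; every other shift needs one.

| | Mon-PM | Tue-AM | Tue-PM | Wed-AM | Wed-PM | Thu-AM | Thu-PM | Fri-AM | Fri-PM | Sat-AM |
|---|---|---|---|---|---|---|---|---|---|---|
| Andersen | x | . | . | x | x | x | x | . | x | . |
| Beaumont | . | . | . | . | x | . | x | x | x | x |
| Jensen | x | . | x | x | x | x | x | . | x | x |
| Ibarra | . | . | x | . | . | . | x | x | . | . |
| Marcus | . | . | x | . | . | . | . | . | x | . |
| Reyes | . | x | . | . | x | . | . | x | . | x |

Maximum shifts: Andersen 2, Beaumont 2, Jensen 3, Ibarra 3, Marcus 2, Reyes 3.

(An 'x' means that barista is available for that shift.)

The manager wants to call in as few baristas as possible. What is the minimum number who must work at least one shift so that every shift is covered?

4

11 slots to fill and no one can take more than 3, so at least ⌈11/3⌉ = 4 baristas are needed.
Andersen, Jensen, Ibarra, and Reyes alone can cover everything: Mon-PM→Andersen, Tue-AM→Reyes, Tue-PM→Ibarra, Wed-AM→Andersen+Jensen, Wed-PM→Reyes, Thu-AM→Jensen, Thu-PM→Ibarra, Fri-AM→Ibarra, Fri-PM→Jensen, Sat-AM→Reyes.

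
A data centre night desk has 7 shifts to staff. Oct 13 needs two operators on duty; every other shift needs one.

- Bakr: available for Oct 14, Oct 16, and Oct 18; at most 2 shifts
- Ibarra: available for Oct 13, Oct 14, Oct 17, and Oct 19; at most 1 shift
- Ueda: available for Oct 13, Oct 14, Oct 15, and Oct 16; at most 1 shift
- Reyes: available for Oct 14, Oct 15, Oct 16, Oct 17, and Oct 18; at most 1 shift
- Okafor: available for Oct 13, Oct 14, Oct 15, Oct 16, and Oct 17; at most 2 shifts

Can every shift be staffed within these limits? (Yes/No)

No

Total capacity is 2+1+1+1+2 = 7 but 8 worker-slots are needed — infeasible.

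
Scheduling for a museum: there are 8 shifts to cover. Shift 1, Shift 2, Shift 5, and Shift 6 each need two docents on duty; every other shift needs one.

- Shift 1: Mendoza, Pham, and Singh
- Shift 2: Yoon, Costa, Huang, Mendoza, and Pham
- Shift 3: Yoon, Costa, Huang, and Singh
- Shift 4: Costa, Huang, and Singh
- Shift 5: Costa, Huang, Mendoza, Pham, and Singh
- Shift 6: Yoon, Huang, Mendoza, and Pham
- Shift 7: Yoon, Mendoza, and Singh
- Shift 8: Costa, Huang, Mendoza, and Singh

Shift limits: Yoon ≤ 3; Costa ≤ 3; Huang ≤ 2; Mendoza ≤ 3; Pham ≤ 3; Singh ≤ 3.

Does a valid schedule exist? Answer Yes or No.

One valid schedule: Shift 1→Mendoza+Pham, Shift 2→Costa+Huang, Shift 3→Yoon, Shift 4→Costa, Shift 5→Mendoza+Pham, Shift 6→Yoon+Huang, Shift 7→Yoon, Shift 8→Costa.
Loads: Yoon 3/3, Costa 3/3, Huang 2/2, Mendoza 2/3, Pham 2/3, Singh 0/3 — all within limits.

Yes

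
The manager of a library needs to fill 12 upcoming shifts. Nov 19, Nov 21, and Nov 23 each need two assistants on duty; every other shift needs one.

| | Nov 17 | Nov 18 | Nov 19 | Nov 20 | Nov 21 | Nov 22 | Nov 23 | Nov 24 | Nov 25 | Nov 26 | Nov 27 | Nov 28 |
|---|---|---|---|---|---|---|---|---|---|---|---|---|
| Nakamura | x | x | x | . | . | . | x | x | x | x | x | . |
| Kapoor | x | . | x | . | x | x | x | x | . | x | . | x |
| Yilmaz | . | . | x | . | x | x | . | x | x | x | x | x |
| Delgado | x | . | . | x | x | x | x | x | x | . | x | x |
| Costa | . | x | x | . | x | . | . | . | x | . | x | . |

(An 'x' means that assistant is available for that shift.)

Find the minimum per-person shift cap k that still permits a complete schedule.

With 5 assistants and 15 worker-slots to fill, someone must work at least ⌈15/5⌉ = 3 shifts, so k ≥ 3.
k = 3 works: Nov 17→Nakamura, Nov 18→Nakamura, Nov 19→Yilmaz+Costa, Nov 20→Delgado, Nov 21→Delgado+Costa, Nov 22→Kapoor, Nov 23→Nakamura+Kapoor, Nov 24→Yilmaz, Nov 25→Delgado, Nov 26→Kapoor, Nov 27→Costa, Nov 28→Yilmaz.
Loads: Nakamura 3, Kapoor 3, Yilmaz 3, Delgado 3, Costa 3 — all ≤ 3.

3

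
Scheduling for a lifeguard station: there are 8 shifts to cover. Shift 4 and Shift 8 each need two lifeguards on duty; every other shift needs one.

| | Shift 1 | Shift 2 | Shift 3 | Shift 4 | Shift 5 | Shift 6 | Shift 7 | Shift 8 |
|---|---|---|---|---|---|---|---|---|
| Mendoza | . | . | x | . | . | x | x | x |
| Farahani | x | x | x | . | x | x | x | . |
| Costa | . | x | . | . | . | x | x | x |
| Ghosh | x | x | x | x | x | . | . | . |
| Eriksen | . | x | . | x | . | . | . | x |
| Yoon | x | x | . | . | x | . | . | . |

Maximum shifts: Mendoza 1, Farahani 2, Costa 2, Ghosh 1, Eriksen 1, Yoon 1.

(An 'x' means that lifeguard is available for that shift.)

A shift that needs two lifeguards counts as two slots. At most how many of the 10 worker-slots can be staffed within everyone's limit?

Total capacity across all lifeguards is 1+2+2+1+1+1 = 8, and 10 slots are needed, so at most 8 can be filled.
An assignment achieving 8: Shift 1→Farahani, Shift 2→Yoon, Shift 3→Mendoza, Shift 4→Ghosh+Eriksen, Shift 5→Farahani, Shift 6→Costa, Shift 7→Costa.
Loads: Mendoza 1/1, Farahani 2/2, Costa 2/2, Ghosh 1/1, Eriksen 1/1, Yoon 1/1.

8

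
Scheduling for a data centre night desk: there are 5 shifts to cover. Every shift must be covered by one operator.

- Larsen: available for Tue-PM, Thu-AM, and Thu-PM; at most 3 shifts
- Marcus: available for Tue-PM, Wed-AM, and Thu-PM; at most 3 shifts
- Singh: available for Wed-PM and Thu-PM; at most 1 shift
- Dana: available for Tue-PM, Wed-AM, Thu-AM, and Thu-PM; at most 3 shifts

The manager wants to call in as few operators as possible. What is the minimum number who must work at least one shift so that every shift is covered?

5 slots to fill and no one can take more than 3, so at least ⌈5/3⌉ = 2 operators are needed.
No set of 2 operators can cover every shift (each such set leaves at least one shift with no one available or exceeds a cap).
Larsen, Marcus, and Singh alone can cover everything: Tue-PM→Larsen, Wed-AM→Marcus, Wed-PM→Singh, Thu-AM→Larsen, Thu-PM→Larsen.

3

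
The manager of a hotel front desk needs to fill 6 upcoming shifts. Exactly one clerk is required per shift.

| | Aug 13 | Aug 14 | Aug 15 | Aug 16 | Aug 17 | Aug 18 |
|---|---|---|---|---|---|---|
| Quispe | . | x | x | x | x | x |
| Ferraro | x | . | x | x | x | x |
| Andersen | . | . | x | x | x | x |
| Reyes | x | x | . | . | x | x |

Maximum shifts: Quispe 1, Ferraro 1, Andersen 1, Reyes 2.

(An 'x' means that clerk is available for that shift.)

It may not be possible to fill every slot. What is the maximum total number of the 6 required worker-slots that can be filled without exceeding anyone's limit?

Total capacity across all clerks is 1+1+1+2 = 5, and 6 slots are needed, so at most 5 can be filled.
An assignment achieving 5: Aug 13→Ferraro, Aug 14→Quispe, Aug 15→Andersen, Aug 17→Reyes, Aug 18→Reyes.
Loads: Quispe 1/1, Ferraro 1/1, Andersen 1/1, Reyes 2/2.

5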